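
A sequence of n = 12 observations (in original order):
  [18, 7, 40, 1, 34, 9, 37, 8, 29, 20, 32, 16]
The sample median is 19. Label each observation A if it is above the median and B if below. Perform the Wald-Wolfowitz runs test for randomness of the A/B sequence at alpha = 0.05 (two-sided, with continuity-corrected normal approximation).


Step 1: Compute median = 19; label A = above, B = below.
Labels in order: BBABABABAAAB  (n_A = 6, n_B = 6)
Step 2: Count runs R = 9.
Step 3: Under H0 (random ordering), E[R] = 2*n_A*n_B/(n_A+n_B) + 1 = 2*6*6/12 + 1 = 7.0000.
        Var[R] = 2*n_A*n_B*(2*n_A*n_B - n_A - n_B) / ((n_A+n_B)^2 * (n_A+n_B-1)) = 4320/1584 = 2.7273.
        SD[R] = 1.6514.
Step 4: Continuity-corrected z = (R - 0.5 - E[R]) / SD[R] = (9 - 0.5 - 7.0000) / 1.6514 = 0.9083.
Step 5: Two-sided p-value via normal approximation = 2*(1 - Phi(|z|)) = 0.363722.
Step 6: alpha = 0.05. fail to reject H0.

R = 9, z = 0.9083, p = 0.363722, fail to reject H0.


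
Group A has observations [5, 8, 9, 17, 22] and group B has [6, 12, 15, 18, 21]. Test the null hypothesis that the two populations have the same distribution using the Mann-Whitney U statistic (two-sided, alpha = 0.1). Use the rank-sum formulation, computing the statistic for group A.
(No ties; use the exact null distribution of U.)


Step 1: Combine and sort all 10 observations; assign midranks.
sorted (value, group): (5,X), (6,Y), (8,X), (9,X), (12,Y), (15,Y), (17,X), (18,Y), (21,Y), (22,X)
ranks: 5->1, 6->2, 8->3, 9->4, 12->5, 15->6, 17->7, 18->8, 21->9, 22->10
Step 2: Rank sum for X: R1 = 1 + 3 + 4 + 7 + 10 = 25.
Step 3: U_X = R1 - n1(n1+1)/2 = 25 - 5*6/2 = 25 - 15 = 10.
       U_Y = n1*n2 - U_X = 25 - 10 = 15.
Step 4: No ties, so the exact null distribution of U (based on enumerating the C(10,5) = 252 equally likely rank assignments) gives the two-sided p-value.
Step 5: p-value = 0.690476; compare to alpha = 0.1. fail to reject H0.

U_X = 10, p = 0.690476, fail to reject H0 at alpha = 0.1.


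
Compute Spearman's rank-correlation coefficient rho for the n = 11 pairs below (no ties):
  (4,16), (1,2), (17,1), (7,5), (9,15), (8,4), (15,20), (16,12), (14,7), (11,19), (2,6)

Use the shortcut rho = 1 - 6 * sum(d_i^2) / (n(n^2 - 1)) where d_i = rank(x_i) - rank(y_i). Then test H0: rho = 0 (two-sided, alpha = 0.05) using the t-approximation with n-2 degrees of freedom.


Step 1: Rank x and y separately (midranks; no ties here).
rank(x): 4->3, 1->1, 17->11, 7->4, 9->6, 8->5, 15->9, 16->10, 14->8, 11->7, 2->2
rank(y): 16->9, 2->2, 1->1, 5->4, 15->8, 4->3, 20->11, 12->7, 7->6, 19->10, 6->5
Step 2: d_i = R_x(i) - R_y(i); compute d_i^2.
  (3-9)^2=36, (1-2)^2=1, (11-1)^2=100, (4-4)^2=0, (6-8)^2=4, (5-3)^2=4, (9-11)^2=4, (10-7)^2=9, (8-6)^2=4, (7-10)^2=9, (2-5)^2=9
sum(d^2) = 180.
Step 3: rho = 1 - 6*180 / (11*(11^2 - 1)) = 1 - 1080/1320 = 0.181818.
Step 4: Under H0, t = rho * sqrt((n-2)/(1-rho^2)) = 0.5547 ~ t(9).
Step 5: Two-sided p-value from the t-distribution with 9 df = 0.592615.
Step 6: alpha = 0.05. fail to reject H0.

rho = 0.1818, p = 0.592615, fail to reject H0 at alpha = 0.05.


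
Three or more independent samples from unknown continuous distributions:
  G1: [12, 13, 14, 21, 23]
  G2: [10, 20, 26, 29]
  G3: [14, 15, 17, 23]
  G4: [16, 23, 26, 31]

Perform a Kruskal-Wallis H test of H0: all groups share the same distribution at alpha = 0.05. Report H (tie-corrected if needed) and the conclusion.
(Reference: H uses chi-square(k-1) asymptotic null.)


Step 1: Combine all N = 17 observations and assign midranks.
sorted (value, group, rank): (10,G2,1), (12,G1,2), (13,G1,3), (14,G1,4.5), (14,G3,4.5), (15,G3,6), (16,G4,7), (17,G3,8), (20,G2,9), (21,G1,10), (23,G1,12), (23,G3,12), (23,G4,12), (26,G2,14.5), (26,G4,14.5), (29,G2,16), (31,G4,17)
Step 2: Sum ranks within each group.
R_1 = 31.5 (n_1 = 5)
R_2 = 40.5 (n_2 = 4)
R_3 = 30.5 (n_3 = 4)
R_4 = 50.5 (n_4 = 4)
Step 3: H = 12/(N(N+1)) * sum(R_i^2/n_i) - 3(N+1)
     = 12/(17*18) * (31.5^2/5 + 40.5^2/4 + 30.5^2/4 + 50.5^2/4) - 3*18
     = 0.039216 * 1478.64 - 54
     = 3.985784.
Step 4: Ties present; correction factor C = 1 - 36/(17^3 - 17) = 0.992647. Corrected H = 3.985784 / 0.992647 = 4.015309.
Step 5: Under H0, H ~ chi^2(3); p-value = 0.259816.
Step 6: alpha = 0.05. fail to reject H0.

H = 4.0153, df = 3, p = 0.259816, fail to reject H0.


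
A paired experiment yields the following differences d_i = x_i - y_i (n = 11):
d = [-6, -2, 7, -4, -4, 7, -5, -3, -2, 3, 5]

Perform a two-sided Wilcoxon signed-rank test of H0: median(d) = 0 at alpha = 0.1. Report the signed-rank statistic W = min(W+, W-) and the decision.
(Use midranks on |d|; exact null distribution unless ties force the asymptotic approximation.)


Step 1: Drop any zero differences (none here) and take |d_i|.
|d| = [6, 2, 7, 4, 4, 7, 5, 3, 2, 3, 5]
Step 2: Midrank |d_i| (ties get averaged ranks).
ranks: |6|->9, |2|->1.5, |7|->10.5, |4|->5.5, |4|->5.5, |7|->10.5, |5|->7.5, |3|->3.5, |2|->1.5, |3|->3.5, |5|->7.5
Step 3: Attach original signs; sum ranks with positive sign and with negative sign.
W+ = 10.5 + 10.5 + 3.5 + 7.5 = 32
W- = 9 + 1.5 + 5.5 + 5.5 + 7.5 + 3.5 + 1.5 = 34
(Check: W+ + W- = 66 should equal n(n+1)/2 = 66.)
Step 4: Test statistic W = min(W+, W-) = 32.
Step 5: Ties in |d|, so use the tie-corrected normal approximation.
        E[W] = n(n+1)/4 = 11*12/4 = 33.
        Tie groups: |d|=2 (t=2), |d|=3 (t=2), |d|=4 (t=2), |d|=5 (t=2), |d|=7 (t=2); sum(t^3 - t) = 30.
        Var[W] = n(n+1)(2n+1)/24 - sum(t^3-t)/48 = 3036/24 - 30/48 = 125.875.
        z = (W - E[W]) / sqrt(Var[W]) = (32 - 33) / 11.2194 = -0.0891.
        Two-sided p = 2*Phi(z) = 0.928978.
Step 6: alpha = 0.1. fail to reject H0.

W+ = 32, W- = 34, W = min = 32, p = 0.928978, fail to reject H0.


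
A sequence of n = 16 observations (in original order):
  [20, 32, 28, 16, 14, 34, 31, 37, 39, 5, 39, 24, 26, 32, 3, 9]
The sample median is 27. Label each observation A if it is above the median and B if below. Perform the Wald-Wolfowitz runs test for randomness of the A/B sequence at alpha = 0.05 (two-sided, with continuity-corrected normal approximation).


Step 1: Compute median = 27; label A = above, B = below.
Labels in order: BAABBAAAABABBABB  (n_A = 8, n_B = 8)
Step 2: Count runs R = 9.
Step 3: Under H0 (random ordering), E[R] = 2*n_A*n_B/(n_A+n_B) + 1 = 2*8*8/16 + 1 = 9.0000.
        Var[R] = 2*n_A*n_B*(2*n_A*n_B - n_A - n_B) / ((n_A+n_B)^2 * (n_A+n_B-1)) = 14336/3840 = 3.7333.
        SD[R] = 1.9322.
Step 4: R = E[R], so z = 0 with no continuity correction.
Step 5: Two-sided p-value via normal approximation = 2*(1 - Phi(|z|)) = 1.000000.
Step 6: alpha = 0.05. fail to reject H0.

R = 9, z = 0.0000, p = 1.000000, fail to reject H0.


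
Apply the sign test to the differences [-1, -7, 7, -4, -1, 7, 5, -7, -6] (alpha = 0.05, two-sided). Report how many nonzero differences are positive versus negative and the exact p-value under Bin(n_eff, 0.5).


Step 1: Discard zero differences. Original n = 9; n_eff = number of nonzero differences = 9.
Nonzero differences (with sign): -1, -7, +7, -4, -1, +7, +5, -7, -6
Step 2: Count signs: positive = 3, negative = 6.
Step 3: Under H0: P(positive) = 0.5, so the number of positives S ~ Bin(9, 0.5).
Step 4: Two-sided exact p-value = sum of Bin(9,0.5) probabilities at or below the observed probability = 0.507812.
Step 5: alpha = 0.05. fail to reject H0.

n_eff = 9, pos = 3, neg = 6, p = 0.507812, fail to reject H0.


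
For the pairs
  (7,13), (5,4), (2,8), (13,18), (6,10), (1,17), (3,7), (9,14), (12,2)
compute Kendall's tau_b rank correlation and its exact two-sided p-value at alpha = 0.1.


Step 1: Enumerate the 36 unordered pairs (i,j) with i<j and classify each by sign(x_j-x_i) * sign(y_j-y_i).
  (1,2):dx=-2,dy=-9->C; (1,3):dx=-5,dy=-5->C; (1,4):dx=+6,dy=+5->C; (1,5):dx=-1,dy=-3->C
  (1,6):dx=-6,dy=+4->D; (1,7):dx=-4,dy=-6->C; (1,8):dx=+2,dy=+1->C; (1,9):dx=+5,dy=-11->D
  (2,3):dx=-3,dy=+4->D; (2,4):dx=+8,dy=+14->C; (2,5):dx=+1,dy=+6->C; (2,6):dx=-4,dy=+13->D
  (2,7):dx=-2,dy=+3->D; (2,8):dx=+4,dy=+10->C; (2,9):dx=+7,dy=-2->D; (3,4):dx=+11,dy=+10->C
  (3,5):dx=+4,dy=+2->C; (3,6):dx=-1,dy=+9->D; (3,7):dx=+1,dy=-1->D; (3,8):dx=+7,dy=+6->C
  (3,9):dx=+10,dy=-6->D; (4,5):dx=-7,dy=-8->C; (4,6):dx=-12,dy=-1->C; (4,7):dx=-10,dy=-11->C
  (4,8):dx=-4,dy=-4->C; (4,9):dx=-1,dy=-16->C; (5,6):dx=-5,dy=+7->D; (5,7):dx=-3,dy=-3->C
  (5,8):dx=+3,dy=+4->C; (5,9):dx=+6,dy=-8->D; (6,7):dx=+2,dy=-10->D; (6,8):dx=+8,dy=-3->D
  (6,9):dx=+11,dy=-15->D; (7,8):dx=+6,dy=+7->C; (7,9):dx=+9,dy=-5->D; (8,9):dx=+3,dy=-12->D
Step 2: C = 20, D = 16, total pairs = 36.
Step 3: tau = (C - D)/(n(n-1)/2) = (20 - 16)/36 = 0.111111.
Step 4: Exact two-sided p-value (enumerate n! = 362880 permutations of y under H0): p = 0.761414.
Step 5: alpha = 0.1. fail to reject H0.

tau_b = 0.1111 (C=20, D=16), p = 0.761414, fail to reject H0.


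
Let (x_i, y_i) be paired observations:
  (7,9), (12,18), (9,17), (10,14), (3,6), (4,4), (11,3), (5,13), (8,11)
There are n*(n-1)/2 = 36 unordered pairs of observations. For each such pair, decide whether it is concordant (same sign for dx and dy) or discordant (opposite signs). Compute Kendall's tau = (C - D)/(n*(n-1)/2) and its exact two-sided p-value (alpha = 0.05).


Step 1: Enumerate the 36 unordered pairs (i,j) with i<j and classify each by sign(x_j-x_i) * sign(y_j-y_i).
  (1,2):dx=+5,dy=+9->C; (1,3):dx=+2,dy=+8->C; (1,4):dx=+3,dy=+5->C; (1,5):dx=-4,dy=-3->C
  (1,6):dx=-3,dy=-5->C; (1,7):dx=+4,dy=-6->D; (1,8):dx=-2,dy=+4->D; (1,9):dx=+1,dy=+2->C
  (2,3):dx=-3,dy=-1->C; (2,4):dx=-2,dy=-4->C; (2,5):dx=-9,dy=-12->C; (2,6):dx=-8,dy=-14->C
  (2,7):dx=-1,dy=-15->C; (2,8):dx=-7,dy=-5->C; (2,9):dx=-4,dy=-7->C; (3,4):dx=+1,dy=-3->D
  (3,5):dx=-6,dy=-11->C; (3,6):dx=-5,dy=-13->C; (3,7):dx=+2,dy=-14->D; (3,8):dx=-4,dy=-4->C
  (3,9):dx=-1,dy=-6->C; (4,5):dx=-7,dy=-8->C; (4,6):dx=-6,dy=-10->C; (4,7):dx=+1,dy=-11->D
  (4,8):dx=-5,dy=-1->C; (4,9):dx=-2,dy=-3->C; (5,6):dx=+1,dy=-2->D; (5,7):dx=+8,dy=-3->D
  (5,8):dx=+2,dy=+7->C; (5,9):dx=+5,dy=+5->C; (6,7):dx=+7,dy=-1->D; (6,8):dx=+1,dy=+9->C
  (6,9):dx=+4,dy=+7->C; (7,8):dx=-6,dy=+10->D; (7,9):dx=-3,dy=+8->D; (8,9):dx=+3,dy=-2->D
Step 2: C = 25, D = 11, total pairs = 36.
Step 3: tau = (C - D)/(n(n-1)/2) = (25 - 11)/36 = 0.388889.
Step 4: Exact two-sided p-value (enumerate n! = 362880 permutations of y under H0): p = 0.180181.
Step 5: alpha = 0.05. fail to reject H0.

tau_b = 0.3889 (C=25, D=11), p = 0.180181, fail to reject H0.


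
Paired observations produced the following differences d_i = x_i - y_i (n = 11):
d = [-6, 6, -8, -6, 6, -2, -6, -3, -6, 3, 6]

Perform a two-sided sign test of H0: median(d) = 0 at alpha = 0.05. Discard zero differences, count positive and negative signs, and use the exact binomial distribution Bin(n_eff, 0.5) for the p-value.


Step 1: Discard zero differences. Original n = 11; n_eff = number of nonzero differences = 11.
Nonzero differences (with sign): -6, +6, -8, -6, +6, -2, -6, -3, -6, +3, +6
Step 2: Count signs: positive = 4, negative = 7.
Step 3: Under H0: P(positive) = 0.5, so the number of positives S ~ Bin(11, 0.5).
Step 4: Two-sided exact p-value = sum of Bin(11,0.5) probabilities at or below the observed probability = 0.548828.
Step 5: alpha = 0.05. fail to reject H0.

n_eff = 11, pos = 4, neg = 7, p = 0.548828, fail to reject H0.


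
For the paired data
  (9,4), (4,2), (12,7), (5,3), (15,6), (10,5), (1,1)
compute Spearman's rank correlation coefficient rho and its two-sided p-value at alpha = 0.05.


Step 1: Rank x and y separately (midranks; no ties here).
rank(x): 9->4, 4->2, 12->6, 5->3, 15->7, 10->5, 1->1
rank(y): 4->4, 2->2, 7->7, 3->3, 6->6, 5->5, 1->1
Step 2: d_i = R_x(i) - R_y(i); compute d_i^2.
  (4-4)^2=0, (2-2)^2=0, (6-7)^2=1, (3-3)^2=0, (7-6)^2=1, (5-5)^2=0, (1-1)^2=0
sum(d^2) = 2.
Step 3: rho = 1 - 6*2 / (7*(7^2 - 1)) = 1 - 12/336 = 0.964286.
Step 4: Under H0, t = rho * sqrt((n-2)/(1-rho^2)) = 8.1408 ~ t(5).
Step 5: Two-sided p-value from the t-distribution with 5 df = 0.000454.
Step 6: alpha = 0.05. reject H0.

rho = 0.9643, p = 0.000454, reject H0 at alpha = 0.05.


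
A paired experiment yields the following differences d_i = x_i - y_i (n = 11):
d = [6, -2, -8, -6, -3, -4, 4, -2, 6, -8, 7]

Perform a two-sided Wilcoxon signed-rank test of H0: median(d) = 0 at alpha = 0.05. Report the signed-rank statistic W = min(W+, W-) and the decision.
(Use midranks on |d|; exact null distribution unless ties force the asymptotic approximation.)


Step 1: Drop any zero differences (none here) and take |d_i|.
|d| = [6, 2, 8, 6, 3, 4, 4, 2, 6, 8, 7]
Step 2: Midrank |d_i| (ties get averaged ranks).
ranks: |6|->7, |2|->1.5, |8|->10.5, |6|->7, |3|->3, |4|->4.5, |4|->4.5, |2|->1.5, |6|->7, |8|->10.5, |7|->9
Step 3: Attach original signs; sum ranks with positive sign and with negative sign.
W+ = 7 + 4.5 + 7 + 9 = 27.5
W- = 1.5 + 10.5 + 7 + 3 + 4.5 + 1.5 + 10.5 = 38.5
(Check: W+ + W- = 66 should equal n(n+1)/2 = 66.)
Step 4: Test statistic W = min(W+, W-) = 27.5.
Step 5: Ties in |d|, so use the tie-corrected normal approximation.
        E[W] = n(n+1)/4 = 11*12/4 = 33.
        Tie groups: |d|=2 (t=2), |d|=4 (t=2), |d|=6 (t=3), |d|=8 (t=2); sum(t^3 - t) = 42.
        Var[W] = n(n+1)(2n+1)/24 - sum(t^3-t)/48 = 3036/24 - 42/48 = 125.625.
        z = (W - E[W]) / sqrt(Var[W]) = (27.5 - 33) / 11.2083 = -0.4907.
        Two-sided p = 2*Phi(z) = 0.623632.
Step 6: alpha = 0.05. fail to reject H0.

W+ = 27.5, W- = 38.5, W = min = 27.5, p = 0.623632, fail to reject H0.


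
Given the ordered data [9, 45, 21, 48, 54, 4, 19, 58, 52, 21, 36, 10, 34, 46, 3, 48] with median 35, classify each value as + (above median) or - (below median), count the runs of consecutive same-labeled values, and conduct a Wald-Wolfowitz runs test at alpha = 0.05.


Step 1: Compute median = 35; label A = above, B = below.
Labels in order: BABAABBAABABBABA  (n_A = 8, n_B = 8)
Step 2: Count runs R = 12.
Step 3: Under H0 (random ordering), E[R] = 2*n_A*n_B/(n_A+n_B) + 1 = 2*8*8/16 + 1 = 9.0000.
        Var[R] = 2*n_A*n_B*(2*n_A*n_B - n_A - n_B) / ((n_A+n_B)^2 * (n_A+n_B-1)) = 14336/3840 = 3.7333.
        SD[R] = 1.9322.
Step 4: Continuity-corrected z = (R - 0.5 - E[R]) / SD[R] = (12 - 0.5 - 9.0000) / 1.9322 = 1.2939.
Step 5: Two-sided p-value via normal approximation = 2*(1 - Phi(|z|)) = 0.195709.
Step 6: alpha = 0.05. fail to reject H0.

R = 12, z = 1.2939, p = 0.195709, fail to reject H0.


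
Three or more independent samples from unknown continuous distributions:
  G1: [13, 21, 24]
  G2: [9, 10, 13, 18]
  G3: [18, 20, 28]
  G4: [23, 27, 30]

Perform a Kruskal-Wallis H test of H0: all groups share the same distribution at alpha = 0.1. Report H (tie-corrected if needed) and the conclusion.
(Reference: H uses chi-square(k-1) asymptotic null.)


Step 1: Combine all N = 13 observations and assign midranks.
sorted (value, group, rank): (9,G2,1), (10,G2,2), (13,G1,3.5), (13,G2,3.5), (18,G2,5.5), (18,G3,5.5), (20,G3,7), (21,G1,8), (23,G4,9), (24,G1,10), (27,G4,11), (28,G3,12), (30,G4,13)
Step 2: Sum ranks within each group.
R_1 = 21.5 (n_1 = 3)
R_2 = 12 (n_2 = 4)
R_3 = 24.5 (n_3 = 3)
R_4 = 33 (n_4 = 3)
Step 3: H = 12/(N(N+1)) * sum(R_i^2/n_i) - 3(N+1)
     = 12/(13*14) * (21.5^2/3 + 12^2/4 + 24.5^2/3 + 33^2/3) - 3*14
     = 0.065934 * 753.167 - 42
     = 7.659341.
Step 4: Ties present; correction factor C = 1 - 12/(13^3 - 13) = 0.994505. Corrected H = 7.659341 / 0.994505 = 7.701657.
Step 5: Under H0, H ~ chi^2(3); p-value = 0.052597.
Step 6: alpha = 0.1. reject H0.

H = 7.7017, df = 3, p = 0.052597, reject H0.


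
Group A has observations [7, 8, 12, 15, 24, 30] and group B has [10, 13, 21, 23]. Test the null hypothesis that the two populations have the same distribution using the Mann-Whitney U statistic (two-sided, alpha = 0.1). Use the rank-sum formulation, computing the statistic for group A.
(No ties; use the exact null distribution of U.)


Step 1: Combine and sort all 10 observations; assign midranks.
sorted (value, group): (7,X), (8,X), (10,Y), (12,X), (13,Y), (15,X), (21,Y), (23,Y), (24,X), (30,X)
ranks: 7->1, 8->2, 10->3, 12->4, 13->5, 15->6, 21->7, 23->8, 24->9, 30->10
Step 2: Rank sum for X: R1 = 1 + 2 + 4 + 6 + 9 + 10 = 32.
Step 3: U_X = R1 - n1(n1+1)/2 = 32 - 6*7/2 = 32 - 21 = 11.
       U_Y = n1*n2 - U_X = 24 - 11 = 13.
Step 4: No ties, so the exact null distribution of U (based on enumerating the C(10,6) = 210 equally likely rank assignments) gives the two-sided p-value.
Step 5: p-value = 0.914286; compare to alpha = 0.1. fail to reject H0.

U_X = 11, p = 0.914286, fail to reject H0 at alpha = 0.1.


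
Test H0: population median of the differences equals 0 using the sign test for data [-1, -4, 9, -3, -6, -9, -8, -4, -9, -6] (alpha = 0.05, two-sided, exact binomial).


Step 1: Discard zero differences. Original n = 10; n_eff = number of nonzero differences = 10.
Nonzero differences (with sign): -1, -4, +9, -3, -6, -9, -8, -4, -9, -6
Step 2: Count signs: positive = 1, negative = 9.
Step 3: Under H0: P(positive) = 0.5, so the number of positives S ~ Bin(10, 0.5).
Step 4: Two-sided exact p-value = sum of Bin(10,0.5) probabilities at or below the observed probability = 0.021484.
Step 5: alpha = 0.05. reject H0.

n_eff = 10, pos = 1, neg = 9, p = 0.021484, reject H0.


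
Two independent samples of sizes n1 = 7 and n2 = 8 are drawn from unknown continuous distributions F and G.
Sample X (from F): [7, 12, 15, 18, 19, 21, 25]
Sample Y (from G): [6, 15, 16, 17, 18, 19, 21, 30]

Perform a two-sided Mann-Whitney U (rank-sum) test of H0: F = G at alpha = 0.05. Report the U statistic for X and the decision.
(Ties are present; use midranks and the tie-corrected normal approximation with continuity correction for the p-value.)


Step 1: Combine and sort all 15 observations; assign midranks.
sorted (value, group): (6,Y), (7,X), (12,X), (15,X), (15,Y), (16,Y), (17,Y), (18,X), (18,Y), (19,X), (19,Y), (21,X), (21,Y), (25,X), (30,Y)
ranks: 6->1, 7->2, 12->3, 15->4.5, 15->4.5, 16->6, 17->7, 18->8.5, 18->8.5, 19->10.5, 19->10.5, 21->12.5, 21->12.5, 25->14, 30->15
Step 2: Rank sum for X: R1 = 2 + 3 + 4.5 + 8.5 + 10.5 + 12.5 + 14 = 55.
Step 3: U_X = R1 - n1(n1+1)/2 = 55 - 7*8/2 = 55 - 28 = 27.
       U_Y = n1*n2 - U_X = 56 - 27 = 29.
Step 4: Ties are present, so use the tie-corrected normal approximation (with continuity correction) for the p-value.
Step 5: p-value = 0.953692; compare to alpha = 0.05. fail to reject H0.

U_X = 27, p = 0.953692, fail to reject H0 at alpha = 0.05.


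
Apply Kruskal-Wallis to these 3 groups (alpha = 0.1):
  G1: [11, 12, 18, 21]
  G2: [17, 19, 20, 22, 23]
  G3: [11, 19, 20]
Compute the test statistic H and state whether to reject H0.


Step 1: Combine all N = 12 observations and assign midranks.
sorted (value, group, rank): (11,G1,1.5), (11,G3,1.5), (12,G1,3), (17,G2,4), (18,G1,5), (19,G2,6.5), (19,G3,6.5), (20,G2,8.5), (20,G3,8.5), (21,G1,10), (22,G2,11), (23,G2,12)
Step 2: Sum ranks within each group.
R_1 = 19.5 (n_1 = 4)
R_2 = 42 (n_2 = 5)
R_3 = 16.5 (n_3 = 3)
Step 3: H = 12/(N(N+1)) * sum(R_i^2/n_i) - 3(N+1)
     = 12/(12*13) * (19.5^2/4 + 42^2/5 + 16.5^2/3) - 3*13
     = 0.076923 * 538.612 - 39
     = 2.431731.
Step 4: Ties present; correction factor C = 1 - 18/(12^3 - 12) = 0.989510. Corrected H = 2.431731 / 0.989510 = 2.457509.
Step 5: Under H0, H ~ chi^2(2); p-value = 0.292657.
Step 6: alpha = 0.1. fail to reject H0.

H = 2.4575, df = 2, p = 0.292657, fail to reject H0.


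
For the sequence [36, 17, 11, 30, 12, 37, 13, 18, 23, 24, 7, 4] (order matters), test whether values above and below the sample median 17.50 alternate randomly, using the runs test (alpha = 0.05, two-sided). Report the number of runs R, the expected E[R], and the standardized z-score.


Step 1: Compute median = 17.50; label A = above, B = below.
Labels in order: ABBABABAAABB  (n_A = 6, n_B = 6)
Step 2: Count runs R = 8.
Step 3: Under H0 (random ordering), E[R] = 2*n_A*n_B/(n_A+n_B) + 1 = 2*6*6/12 + 1 = 7.0000.
        Var[R] = 2*n_A*n_B*(2*n_A*n_B - n_A - n_B) / ((n_A+n_B)^2 * (n_A+n_B-1)) = 4320/1584 = 2.7273.
        SD[R] = 1.6514.
Step 4: Continuity-corrected z = (R - 0.5 - E[R]) / SD[R] = (8 - 0.5 - 7.0000) / 1.6514 = 0.3028.
Step 5: Two-sided p-value via normal approximation = 2*(1 - Phi(|z|)) = 0.762069.
Step 6: alpha = 0.05. fail to reject H0.

R = 8, z = 0.3028, p = 0.762069, fail to reject H0.


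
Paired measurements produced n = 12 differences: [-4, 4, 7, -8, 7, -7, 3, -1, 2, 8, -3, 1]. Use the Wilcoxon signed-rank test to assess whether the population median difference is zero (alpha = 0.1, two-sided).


Step 1: Drop any zero differences (none here) and take |d_i|.
|d| = [4, 4, 7, 8, 7, 7, 3, 1, 2, 8, 3, 1]
Step 2: Midrank |d_i| (ties get averaged ranks).
ranks: |4|->6.5, |4|->6.5, |7|->9, |8|->11.5, |7|->9, |7|->9, |3|->4.5, |1|->1.5, |2|->3, |8|->11.5, |3|->4.5, |1|->1.5
Step 3: Attach original signs; sum ranks with positive sign and with negative sign.
W+ = 6.5 + 9 + 9 + 4.5 + 3 + 11.5 + 1.5 = 45
W- = 6.5 + 11.5 + 9 + 1.5 + 4.5 = 33
(Check: W+ + W- = 78 should equal n(n+1)/2 = 78.)
Step 4: Test statistic W = min(W+, W-) = 33.
Step 5: Ties in |d|, so use the tie-corrected normal approximation.
        E[W] = n(n+1)/4 = 12*13/4 = 39.
        Tie groups: |d|=1 (t=2), |d|=3 (t=2), |d|=4 (t=2), |d|=7 (t=3), |d|=8 (t=2); sum(t^3 - t) = 48.
        Var[W] = n(n+1)(2n+1)/24 - sum(t^3-t)/48 = 3900/24 - 48/48 = 161.5.
        z = (W - E[W]) / sqrt(Var[W]) = (33 - 39) / 12.7083 = -0.4721.
        Two-sided p = 2*Phi(z) = 0.636831.
Step 6: alpha = 0.1. fail to reject H0.

W+ = 45, W- = 33, W = min = 33, p = 0.636831, fail to reject H0.


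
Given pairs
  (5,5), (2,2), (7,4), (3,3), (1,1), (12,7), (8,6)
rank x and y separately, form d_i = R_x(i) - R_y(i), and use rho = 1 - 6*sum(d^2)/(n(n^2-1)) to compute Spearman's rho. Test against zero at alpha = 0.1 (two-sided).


Step 1: Rank x and y separately (midranks; no ties here).
rank(x): 5->4, 2->2, 7->5, 3->3, 1->1, 12->7, 8->6
rank(y): 5->5, 2->2, 4->4, 3->3, 1->1, 7->7, 6->6
Step 2: d_i = R_x(i) - R_y(i); compute d_i^2.
  (4-5)^2=1, (2-2)^2=0, (5-4)^2=1, (3-3)^2=0, (1-1)^2=0, (7-7)^2=0, (6-6)^2=0
sum(d^2) = 2.
Step 3: rho = 1 - 6*2 / (7*(7^2 - 1)) = 1 - 12/336 = 0.964286.
Step 4: Under H0, t = rho * sqrt((n-2)/(1-rho^2)) = 8.1408 ~ t(5).
Step 5: Two-sided p-value from the t-distribution with 5 df = 0.000454.
Step 6: alpha = 0.1. reject H0.

rho = 0.9643, p = 0.000454, reject H0 at alpha = 0.1.


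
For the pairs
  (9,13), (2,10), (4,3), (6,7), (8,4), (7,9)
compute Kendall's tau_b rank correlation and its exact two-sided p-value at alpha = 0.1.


Step 1: Enumerate the 15 unordered pairs (i,j) with i<j and classify each by sign(x_j-x_i) * sign(y_j-y_i).
  (1,2):dx=-7,dy=-3->C; (1,3):dx=-5,dy=-10->C; (1,4):dx=-3,dy=-6->C; (1,5):dx=-1,dy=-9->C
  (1,6):dx=-2,dy=-4->C; (2,3):dx=+2,dy=-7->D; (2,4):dx=+4,dy=-3->D; (2,5):dx=+6,dy=-6->D
  (2,6):dx=+5,dy=-1->D; (3,4):dx=+2,dy=+4->C; (3,5):dx=+4,dy=+1->C; (3,6):dx=+3,dy=+6->C
  (4,5):dx=+2,dy=-3->D; (4,6):dx=+1,dy=+2->C; (5,6):dx=-1,dy=+5->D
Step 2: C = 9, D = 6, total pairs = 15.
Step 3: tau = (C - D)/(n(n-1)/2) = (9 - 6)/15 = 0.200000.
Step 4: Exact two-sided p-value (enumerate n! = 720 permutations of y under H0): p = 0.719444.
Step 5: alpha = 0.1. fail to reject H0.

tau_b = 0.2000 (C=9, D=6), p = 0.719444, fail to reject H0.


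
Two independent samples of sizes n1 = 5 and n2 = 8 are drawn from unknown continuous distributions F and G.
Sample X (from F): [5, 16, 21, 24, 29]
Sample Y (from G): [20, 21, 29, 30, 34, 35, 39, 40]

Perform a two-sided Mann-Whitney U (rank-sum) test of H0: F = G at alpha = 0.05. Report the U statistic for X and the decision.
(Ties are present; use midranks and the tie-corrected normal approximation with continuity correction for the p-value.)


Step 1: Combine and sort all 13 observations; assign midranks.
sorted (value, group): (5,X), (16,X), (20,Y), (21,X), (21,Y), (24,X), (29,X), (29,Y), (30,Y), (34,Y), (35,Y), (39,Y), (40,Y)
ranks: 5->1, 16->2, 20->3, 21->4.5, 21->4.5, 24->6, 29->7.5, 29->7.5, 30->9, 34->10, 35->11, 39->12, 40->13
Step 2: Rank sum for X: R1 = 1 + 2 + 4.5 + 6 + 7.5 = 21.
Step 3: U_X = R1 - n1(n1+1)/2 = 21 - 5*6/2 = 21 - 15 = 6.
       U_Y = n1*n2 - U_X = 40 - 6 = 34.
Step 4: Ties are present, so use the tie-corrected normal approximation (with continuity correction) for the p-value.
Step 5: p-value = 0.047519; compare to alpha = 0.05. reject H0.

U_X = 6, p = 0.047519, reject H0 at alpha = 0.05.


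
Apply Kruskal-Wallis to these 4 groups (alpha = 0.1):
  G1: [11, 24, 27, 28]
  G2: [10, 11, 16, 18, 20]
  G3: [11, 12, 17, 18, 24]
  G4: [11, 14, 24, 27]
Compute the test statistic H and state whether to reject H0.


Step 1: Combine all N = 18 observations and assign midranks.
sorted (value, group, rank): (10,G2,1), (11,G1,3.5), (11,G2,3.5), (11,G3,3.5), (11,G4,3.5), (12,G3,6), (14,G4,7), (16,G2,8), (17,G3,9), (18,G2,10.5), (18,G3,10.5), (20,G2,12), (24,G1,14), (24,G3,14), (24,G4,14), (27,G1,16.5), (27,G4,16.5), (28,G1,18)
Step 2: Sum ranks within each group.
R_1 = 52 (n_1 = 4)
R_2 = 35 (n_2 = 5)
R_3 = 43 (n_3 = 5)
R_4 = 41 (n_4 = 4)
Step 3: H = 12/(N(N+1)) * sum(R_i^2/n_i) - 3(N+1)
     = 12/(18*19) * (52^2/4 + 35^2/5 + 43^2/5 + 41^2/4) - 3*19
     = 0.035088 * 1711.05 - 57
     = 3.036842.
Step 4: Ties present; correction factor C = 1 - 96/(18^3 - 18) = 0.983488. Corrected H = 3.036842 / 0.983488 = 3.087828.
Step 5: Under H0, H ~ chi^2(3); p-value = 0.378281.
Step 6: alpha = 0.1. fail to reject H0.

H = 3.0878, df = 3, p = 0.378281, fail to reject H0.


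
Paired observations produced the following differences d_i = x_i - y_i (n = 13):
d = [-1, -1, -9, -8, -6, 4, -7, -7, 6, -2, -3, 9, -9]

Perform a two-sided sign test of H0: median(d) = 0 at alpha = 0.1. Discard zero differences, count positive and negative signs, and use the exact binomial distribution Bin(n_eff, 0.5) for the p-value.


Step 1: Discard zero differences. Original n = 13; n_eff = number of nonzero differences = 13.
Nonzero differences (with sign): -1, -1, -9, -8, -6, +4, -7, -7, +6, -2, -3, +9, -9
Step 2: Count signs: positive = 3, negative = 10.
Step 3: Under H0: P(positive) = 0.5, so the number of positives S ~ Bin(13, 0.5).
Step 4: Two-sided exact p-value = sum of Bin(13,0.5) probabilities at or below the observed probability = 0.092285.
Step 5: alpha = 0.1. reject H0.

n_eff = 13, pos = 3, neg = 10, p = 0.092285, reject H0.


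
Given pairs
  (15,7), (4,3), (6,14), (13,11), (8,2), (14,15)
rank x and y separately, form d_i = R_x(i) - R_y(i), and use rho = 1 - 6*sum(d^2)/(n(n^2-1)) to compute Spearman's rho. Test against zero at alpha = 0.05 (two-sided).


Step 1: Rank x and y separately (midranks; no ties here).
rank(x): 15->6, 4->1, 6->2, 13->4, 8->3, 14->5
rank(y): 7->3, 3->2, 14->5, 11->4, 2->1, 15->6
Step 2: d_i = R_x(i) - R_y(i); compute d_i^2.
  (6-3)^2=9, (1-2)^2=1, (2-5)^2=9, (4-4)^2=0, (3-1)^2=4, (5-6)^2=1
sum(d^2) = 24.
Step 3: rho = 1 - 6*24 / (6*(6^2 - 1)) = 1 - 144/210 = 0.314286.
Step 4: Under H0, t = rho * sqrt((n-2)/(1-rho^2)) = 0.6621 ~ t(4).
Step 5: Two-sided p-value from the t-distribution with 4 df = 0.544093.
Step 6: alpha = 0.05. fail to reject H0.

rho = 0.3143, p = 0.544093, fail to reject H0 at alpha = 0.05.


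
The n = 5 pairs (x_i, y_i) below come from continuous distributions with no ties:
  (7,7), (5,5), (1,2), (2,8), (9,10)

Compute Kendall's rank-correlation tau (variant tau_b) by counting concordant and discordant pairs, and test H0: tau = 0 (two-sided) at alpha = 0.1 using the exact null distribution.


Step 1: Enumerate the 10 unordered pairs (i,j) with i<j and classify each by sign(x_j-x_i) * sign(y_j-y_i).
  (1,2):dx=-2,dy=-2->C; (1,3):dx=-6,dy=-5->C; (1,4):dx=-5,dy=+1->D; (1,5):dx=+2,dy=+3->C
  (2,3):dx=-4,dy=-3->C; (2,4):dx=-3,dy=+3->D; (2,5):dx=+4,dy=+5->C; (3,4):dx=+1,dy=+6->C
  (3,5):dx=+8,dy=+8->C; (4,5):dx=+7,dy=+2->C
Step 2: C = 8, D = 2, total pairs = 10.
Step 3: tau = (C - D)/(n(n-1)/2) = (8 - 2)/10 = 0.600000.
Step 4: Exact two-sided p-value (enumerate n! = 120 permutations of y under H0): p = 0.233333.
Step 5: alpha = 0.1. fail to reject H0.

tau_b = 0.6000 (C=8, D=2), p = 0.233333, fail to reject H0.


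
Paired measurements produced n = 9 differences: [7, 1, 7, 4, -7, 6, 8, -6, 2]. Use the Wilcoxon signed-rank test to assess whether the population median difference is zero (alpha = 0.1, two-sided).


Step 1: Drop any zero differences (none here) and take |d_i|.
|d| = [7, 1, 7, 4, 7, 6, 8, 6, 2]
Step 2: Midrank |d_i| (ties get averaged ranks).
ranks: |7|->7, |1|->1, |7|->7, |4|->3, |7|->7, |6|->4.5, |8|->9, |6|->4.5, |2|->2
Step 3: Attach original signs; sum ranks with positive sign and with negative sign.
W+ = 7 + 1 + 7 + 3 + 4.5 + 9 + 2 = 33.5
W- = 7 + 4.5 = 11.5
(Check: W+ + W- = 45 should equal n(n+1)/2 = 45.)
Step 4: Test statistic W = min(W+, W-) = 11.5.
Step 5: Ties in |d|, so use the tie-corrected normal approximation.
        E[W] = n(n+1)/4 = 9*10/4 = 22.5.
        Tie groups: |d|=6 (t=2), |d|=7 (t=3); sum(t^3 - t) = 30.
        Var[W] = n(n+1)(2n+1)/24 - sum(t^3-t)/48 = 1710/24 - 30/48 = 70.625.
        z = (W - E[W]) / sqrt(Var[W]) = (11.5 - 22.5) / 8.4039 = -1.3089.
        Two-sided p = 2*Phi(z) = 0.190561.
Step 6: alpha = 0.1. fail to reject H0.

W+ = 33.5, W- = 11.5, W = min = 11.5, p = 0.190561, fail to reject H0.


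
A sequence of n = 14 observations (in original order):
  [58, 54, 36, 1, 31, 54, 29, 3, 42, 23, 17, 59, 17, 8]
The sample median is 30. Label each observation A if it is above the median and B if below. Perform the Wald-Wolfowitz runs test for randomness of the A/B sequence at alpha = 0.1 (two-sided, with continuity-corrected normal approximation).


Step 1: Compute median = 30; label A = above, B = below.
Labels in order: AAABAABBABBABB  (n_A = 7, n_B = 7)
Step 2: Count runs R = 8.
Step 3: Under H0 (random ordering), E[R] = 2*n_A*n_B/(n_A+n_B) + 1 = 2*7*7/14 + 1 = 8.0000.
        Var[R] = 2*n_A*n_B*(2*n_A*n_B - n_A - n_B) / ((n_A+n_B)^2 * (n_A+n_B-1)) = 8232/2548 = 3.2308.
        SD[R] = 1.7974.
Step 4: R = E[R], so z = 0 with no continuity correction.
Step 5: Two-sided p-value via normal approximation = 2*(1 - Phi(|z|)) = 1.000000.
Step 6: alpha = 0.1. fail to reject H0.

R = 8, z = 0.0000, p = 1.000000, fail to reject H0.


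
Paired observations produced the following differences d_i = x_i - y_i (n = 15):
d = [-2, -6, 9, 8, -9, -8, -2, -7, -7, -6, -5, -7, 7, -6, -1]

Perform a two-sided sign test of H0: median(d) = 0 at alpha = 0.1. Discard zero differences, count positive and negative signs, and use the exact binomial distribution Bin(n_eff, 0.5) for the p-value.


Step 1: Discard zero differences. Original n = 15; n_eff = number of nonzero differences = 15.
Nonzero differences (with sign): -2, -6, +9, +8, -9, -8, -2, -7, -7, -6, -5, -7, +7, -6, -1
Step 2: Count signs: positive = 3, negative = 12.
Step 3: Under H0: P(positive) = 0.5, so the number of positives S ~ Bin(15, 0.5).
Step 4: Two-sided exact p-value = sum of Bin(15,0.5) probabilities at or below the observed probability = 0.035156.
Step 5: alpha = 0.1. reject H0.

n_eff = 15, pos = 3, neg = 12, p = 0.035156, reject H0.


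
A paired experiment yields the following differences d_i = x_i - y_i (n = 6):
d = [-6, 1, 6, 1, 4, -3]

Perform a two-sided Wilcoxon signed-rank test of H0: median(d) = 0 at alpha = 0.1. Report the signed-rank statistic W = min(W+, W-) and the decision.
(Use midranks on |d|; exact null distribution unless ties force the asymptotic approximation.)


Step 1: Drop any zero differences (none here) and take |d_i|.
|d| = [6, 1, 6, 1, 4, 3]
Step 2: Midrank |d_i| (ties get averaged ranks).
ranks: |6|->5.5, |1|->1.5, |6|->5.5, |1|->1.5, |4|->4, |3|->3
Step 3: Attach original signs; sum ranks with positive sign and with negative sign.
W+ = 1.5 + 5.5 + 1.5 + 4 = 12.5
W- = 5.5 + 3 = 8.5
(Check: W+ + W- = 21 should equal n(n+1)/2 = 21.)
Step 4: Test statistic W = min(W+, W-) = 8.5.
Step 5: Ties in |d|, so use the tie-corrected normal approximation.
        E[W] = n(n+1)/4 = 6*7/4 = 10.5.
        Tie groups: |d|=1 (t=2), |d|=6 (t=2); sum(t^3 - t) = 12.
        Var[W] = n(n+1)(2n+1)/24 - sum(t^3-t)/48 = 546/24 - 12/48 = 22.5.
        z = (W - E[W]) / sqrt(Var[W]) = (8.5 - 10.5) / 4.7434 = -0.4216.
        Two-sided p = 2*Phi(z) = 0.673290.
Step 6: alpha = 0.1. fail to reject H0.

W+ = 12.5, W- = 8.5, W = min = 8.5, p = 0.673290, fail to reject H0.


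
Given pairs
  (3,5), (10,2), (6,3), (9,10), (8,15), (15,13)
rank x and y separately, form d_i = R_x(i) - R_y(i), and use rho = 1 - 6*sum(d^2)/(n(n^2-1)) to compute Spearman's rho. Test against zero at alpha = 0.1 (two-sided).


Step 1: Rank x and y separately (midranks; no ties here).
rank(x): 3->1, 10->5, 6->2, 9->4, 8->3, 15->6
rank(y): 5->3, 2->1, 3->2, 10->4, 15->6, 13->5
Step 2: d_i = R_x(i) - R_y(i); compute d_i^2.
  (1-3)^2=4, (5-1)^2=16, (2-2)^2=0, (4-4)^2=0, (3-6)^2=9, (6-5)^2=1
sum(d^2) = 30.
Step 3: rho = 1 - 6*30 / (6*(6^2 - 1)) = 1 - 180/210 = 0.142857.
Step 4: Under H0, t = rho * sqrt((n-2)/(1-rho^2)) = 0.2887 ~ t(4).
Step 5: Two-sided p-value from the t-distribution with 4 df = 0.787172.
Step 6: alpha = 0.1. fail to reject H0.

rho = 0.1429, p = 0.787172, fail to reject H0 at alpha = 0.1.


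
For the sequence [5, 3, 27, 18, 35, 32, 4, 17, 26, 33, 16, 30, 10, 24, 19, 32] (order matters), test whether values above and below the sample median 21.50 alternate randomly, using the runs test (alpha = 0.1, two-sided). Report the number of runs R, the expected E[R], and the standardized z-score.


Step 1: Compute median = 21.50; label A = above, B = below.
Labels in order: BBABAABBAABABABA  (n_A = 8, n_B = 8)
Step 2: Count runs R = 12.
Step 3: Under H0 (random ordering), E[R] = 2*n_A*n_B/(n_A+n_B) + 1 = 2*8*8/16 + 1 = 9.0000.
        Var[R] = 2*n_A*n_B*(2*n_A*n_B - n_A - n_B) / ((n_A+n_B)^2 * (n_A+n_B-1)) = 14336/3840 = 3.7333.
        SD[R] = 1.9322.
Step 4: Continuity-corrected z = (R - 0.5 - E[R]) / SD[R] = (12 - 0.5 - 9.0000) / 1.9322 = 1.2939.
Step 5: Two-sided p-value via normal approximation = 2*(1 - Phi(|z|)) = 0.195709.
Step 6: alpha = 0.1. fail to reject H0.

R = 12, z = 1.2939, p = 0.195709, fail to reject H0.


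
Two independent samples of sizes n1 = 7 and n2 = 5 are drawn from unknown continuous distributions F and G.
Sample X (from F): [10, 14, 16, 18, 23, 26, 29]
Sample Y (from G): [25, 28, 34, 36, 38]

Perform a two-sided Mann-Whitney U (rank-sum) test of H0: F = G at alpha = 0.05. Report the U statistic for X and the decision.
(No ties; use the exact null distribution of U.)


Step 1: Combine and sort all 12 observations; assign midranks.
sorted (value, group): (10,X), (14,X), (16,X), (18,X), (23,X), (25,Y), (26,X), (28,Y), (29,X), (34,Y), (36,Y), (38,Y)
ranks: 10->1, 14->2, 16->3, 18->4, 23->5, 25->6, 26->7, 28->8, 29->9, 34->10, 36->11, 38->12
Step 2: Rank sum for X: R1 = 1 + 2 + 3 + 4 + 5 + 7 + 9 = 31.
Step 3: U_X = R1 - n1(n1+1)/2 = 31 - 7*8/2 = 31 - 28 = 3.
       U_Y = n1*n2 - U_X = 35 - 3 = 32.
Step 4: No ties, so the exact null distribution of U (based on enumerating the C(12,7) = 792 equally likely rank assignments) gives the two-sided p-value.
Step 5: p-value = 0.017677; compare to alpha = 0.05. reject H0.

U_X = 3, p = 0.017677, reject H0 at alpha = 0.05.


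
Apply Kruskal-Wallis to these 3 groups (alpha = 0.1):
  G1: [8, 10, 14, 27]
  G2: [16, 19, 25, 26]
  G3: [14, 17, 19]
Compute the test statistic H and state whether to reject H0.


Step 1: Combine all N = 11 observations and assign midranks.
sorted (value, group, rank): (8,G1,1), (10,G1,2), (14,G1,3.5), (14,G3,3.5), (16,G2,5), (17,G3,6), (19,G2,7.5), (19,G3,7.5), (25,G2,9), (26,G2,10), (27,G1,11)
Step 2: Sum ranks within each group.
R_1 = 17.5 (n_1 = 4)
R_2 = 31.5 (n_2 = 4)
R_3 = 17 (n_3 = 3)
Step 3: H = 12/(N(N+1)) * sum(R_i^2/n_i) - 3(N+1)
     = 12/(11*12) * (17.5^2/4 + 31.5^2/4 + 17^2/3) - 3*12
     = 0.090909 * 420.958 - 36
     = 2.268939.
Step 4: Ties present; correction factor C = 1 - 12/(11^3 - 11) = 0.990909. Corrected H = 2.268939 / 0.990909 = 2.289755.
Step 5: Under H0, H ~ chi^2(2); p-value = 0.318263.
Step 6: alpha = 0.1. fail to reject H0.

H = 2.2898, df = 2, p = 0.318263, fail to reject H0.


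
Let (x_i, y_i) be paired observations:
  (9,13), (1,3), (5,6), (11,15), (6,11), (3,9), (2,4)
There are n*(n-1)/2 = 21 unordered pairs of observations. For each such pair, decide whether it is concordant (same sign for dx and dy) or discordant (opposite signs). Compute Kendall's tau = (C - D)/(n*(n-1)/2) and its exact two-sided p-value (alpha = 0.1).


Step 1: Enumerate the 21 unordered pairs (i,j) with i<j and classify each by sign(x_j-x_i) * sign(y_j-y_i).
  (1,2):dx=-8,dy=-10->C; (1,3):dx=-4,dy=-7->C; (1,4):dx=+2,dy=+2->C; (1,5):dx=-3,dy=-2->C
  (1,6):dx=-6,dy=-4->C; (1,7):dx=-7,dy=-9->C; (2,3):dx=+4,dy=+3->C; (2,4):dx=+10,dy=+12->C
  (2,5):dx=+5,dy=+8->C; (2,6):dx=+2,dy=+6->C; (2,7):dx=+1,dy=+1->C; (3,4):dx=+6,dy=+9->C
  (3,5):dx=+1,dy=+5->C; (3,6):dx=-2,dy=+3->D; (3,7):dx=-3,dy=-2->C; (4,5):dx=-5,dy=-4->C
  (4,6):dx=-8,dy=-6->C; (4,7):dx=-9,dy=-11->C; (5,6):dx=-3,dy=-2->C; (5,7):dx=-4,dy=-7->C
  (6,7):dx=-1,dy=-5->C
Step 2: C = 20, D = 1, total pairs = 21.
Step 3: tau = (C - D)/(n(n-1)/2) = (20 - 1)/21 = 0.904762.
Step 4: Exact two-sided p-value (enumerate n! = 5040 permutations of y under H0): p = 0.002778.
Step 5: alpha = 0.1. reject H0.

tau_b = 0.9048 (C=20, D=1), p = 0.002778, reject H0.


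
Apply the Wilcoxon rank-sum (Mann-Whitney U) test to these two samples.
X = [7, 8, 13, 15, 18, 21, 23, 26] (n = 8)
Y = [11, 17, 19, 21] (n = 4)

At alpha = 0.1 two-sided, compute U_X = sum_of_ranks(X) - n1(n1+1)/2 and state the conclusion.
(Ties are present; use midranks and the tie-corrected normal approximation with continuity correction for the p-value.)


Step 1: Combine and sort all 12 observations; assign midranks.
sorted (value, group): (7,X), (8,X), (11,Y), (13,X), (15,X), (17,Y), (18,X), (19,Y), (21,X), (21,Y), (23,X), (26,X)
ranks: 7->1, 8->2, 11->3, 13->4, 15->5, 17->6, 18->7, 19->8, 21->9.5, 21->9.5, 23->11, 26->12
Step 2: Rank sum for X: R1 = 1 + 2 + 4 + 5 + 7 + 9.5 + 11 + 12 = 51.5.
Step 3: U_X = R1 - n1(n1+1)/2 = 51.5 - 8*9/2 = 51.5 - 36 = 15.5.
       U_Y = n1*n2 - U_X = 32 - 15.5 = 16.5.
Step 4: Ties are present, so use the tie-corrected normal approximation (with continuity correction) for the p-value.
Step 5: p-value = 1.000000; compare to alpha = 0.1. fail to reject H0.

U_X = 15.5, p = 1.000000, fail to reject H0 at alpha = 0.1.


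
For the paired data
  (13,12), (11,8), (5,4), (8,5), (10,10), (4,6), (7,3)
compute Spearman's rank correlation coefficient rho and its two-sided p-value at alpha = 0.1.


Step 1: Rank x and y separately (midranks; no ties here).
rank(x): 13->7, 11->6, 5->2, 8->4, 10->5, 4->1, 7->3
rank(y): 12->7, 8->5, 4->2, 5->3, 10->6, 6->4, 3->1
Step 2: d_i = R_x(i) - R_y(i); compute d_i^2.
  (7-7)^2=0, (6-5)^2=1, (2-2)^2=0, (4-3)^2=1, (5-6)^2=1, (1-4)^2=9, (3-1)^2=4
sum(d^2) = 16.
Step 3: rho = 1 - 6*16 / (7*(7^2 - 1)) = 1 - 96/336 = 0.714286.
Step 4: Under H0, t = rho * sqrt((n-2)/(1-rho^2)) = 2.2822 ~ t(5).
Step 5: Two-sided p-value from the t-distribution with 5 df = 0.071344.
Step 6: alpha = 0.1. reject H0.

rho = 0.7143, p = 0.071344, reject H0 at alpha = 0.1.


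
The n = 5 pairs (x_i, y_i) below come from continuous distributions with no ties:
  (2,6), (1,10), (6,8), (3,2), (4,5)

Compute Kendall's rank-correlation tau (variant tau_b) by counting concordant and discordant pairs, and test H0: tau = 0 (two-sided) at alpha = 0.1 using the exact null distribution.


Step 1: Enumerate the 10 unordered pairs (i,j) with i<j and classify each by sign(x_j-x_i) * sign(y_j-y_i).
  (1,2):dx=-1,dy=+4->D; (1,3):dx=+4,dy=+2->C; (1,4):dx=+1,dy=-4->D; (1,5):dx=+2,dy=-1->D
  (2,3):dx=+5,dy=-2->D; (2,4):dx=+2,dy=-8->D; (2,5):dx=+3,dy=-5->D; (3,4):dx=-3,dy=-6->C
  (3,5):dx=-2,dy=-3->C; (4,5):dx=+1,dy=+3->C
Step 2: C = 4, D = 6, total pairs = 10.
Step 3: tau = (C - D)/(n(n-1)/2) = (4 - 6)/10 = -0.200000.
Step 4: Exact two-sided p-value (enumerate n! = 120 permutations of y under H0): p = 0.816667.
Step 5: alpha = 0.1. fail to reject H0.

tau_b = -0.2000 (C=4, D=6), p = 0.816667, fail to reject H0.


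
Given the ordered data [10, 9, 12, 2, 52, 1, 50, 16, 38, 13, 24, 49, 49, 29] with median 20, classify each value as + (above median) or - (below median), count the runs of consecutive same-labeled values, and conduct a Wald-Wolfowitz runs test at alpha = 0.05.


Step 1: Compute median = 20; label A = above, B = below.
Labels in order: BBBBABABABAAAA  (n_A = 7, n_B = 7)
Step 2: Count runs R = 8.
Step 3: Under H0 (random ordering), E[R] = 2*n_A*n_B/(n_A+n_B) + 1 = 2*7*7/14 + 1 = 8.0000.
        Var[R] = 2*n_A*n_B*(2*n_A*n_B - n_A - n_B) / ((n_A+n_B)^2 * (n_A+n_B-1)) = 8232/2548 = 3.2308.
        SD[R] = 1.7974.
Step 4: R = E[R], so z = 0 with no continuity correction.
Step 5: Two-sided p-value via normal approximation = 2*(1 - Phi(|z|)) = 1.000000.
Step 6: alpha = 0.05. fail to reject H0.

R = 8, z = 0.0000, p = 1.000000, fail to reject H0.
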